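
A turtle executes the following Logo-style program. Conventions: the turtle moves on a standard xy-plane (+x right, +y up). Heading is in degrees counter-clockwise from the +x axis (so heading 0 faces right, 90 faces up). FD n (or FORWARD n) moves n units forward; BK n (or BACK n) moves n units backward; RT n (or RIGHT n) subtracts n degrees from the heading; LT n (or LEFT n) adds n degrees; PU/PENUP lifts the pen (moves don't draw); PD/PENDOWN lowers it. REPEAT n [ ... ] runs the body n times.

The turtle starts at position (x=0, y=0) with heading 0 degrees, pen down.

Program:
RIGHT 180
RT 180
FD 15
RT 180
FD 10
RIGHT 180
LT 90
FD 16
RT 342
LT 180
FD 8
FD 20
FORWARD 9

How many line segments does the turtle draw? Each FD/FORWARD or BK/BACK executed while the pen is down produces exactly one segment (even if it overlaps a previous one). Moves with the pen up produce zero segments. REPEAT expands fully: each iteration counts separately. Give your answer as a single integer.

Answer: 6

Derivation:
Executing turtle program step by step:
Start: pos=(0,0), heading=0, pen down
RT 180: heading 0 -> 180
RT 180: heading 180 -> 0
FD 15: (0,0) -> (15,0) [heading=0, draw]
RT 180: heading 0 -> 180
FD 10: (15,0) -> (5,0) [heading=180, draw]
RT 180: heading 180 -> 0
LT 90: heading 0 -> 90
FD 16: (5,0) -> (5,16) [heading=90, draw]
RT 342: heading 90 -> 108
LT 180: heading 108 -> 288
FD 8: (5,16) -> (7.472,8.392) [heading=288, draw]
FD 20: (7.472,8.392) -> (13.652,-10.63) [heading=288, draw]
FD 9: (13.652,-10.63) -> (16.434,-19.189) [heading=288, draw]
Final: pos=(16.434,-19.189), heading=288, 6 segment(s) drawn
Segments drawn: 6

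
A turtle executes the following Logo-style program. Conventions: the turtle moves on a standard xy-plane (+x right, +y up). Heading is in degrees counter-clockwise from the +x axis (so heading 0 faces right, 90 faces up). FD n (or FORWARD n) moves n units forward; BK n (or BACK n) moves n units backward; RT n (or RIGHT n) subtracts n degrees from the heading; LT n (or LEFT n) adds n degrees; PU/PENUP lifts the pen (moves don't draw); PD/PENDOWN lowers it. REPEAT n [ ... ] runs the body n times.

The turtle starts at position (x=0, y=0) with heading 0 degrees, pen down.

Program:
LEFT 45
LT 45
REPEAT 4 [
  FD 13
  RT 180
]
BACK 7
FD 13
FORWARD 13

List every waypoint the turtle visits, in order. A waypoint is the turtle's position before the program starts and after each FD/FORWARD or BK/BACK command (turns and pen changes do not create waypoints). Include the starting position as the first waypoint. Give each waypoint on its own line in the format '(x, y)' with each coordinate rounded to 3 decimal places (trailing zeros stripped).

Executing turtle program step by step:
Start: pos=(0,0), heading=0, pen down
LT 45: heading 0 -> 45
LT 45: heading 45 -> 90
REPEAT 4 [
  -- iteration 1/4 --
  FD 13: (0,0) -> (0,13) [heading=90, draw]
  RT 180: heading 90 -> 270
  -- iteration 2/4 --
  FD 13: (0,13) -> (0,0) [heading=270, draw]
  RT 180: heading 270 -> 90
  -- iteration 3/4 --
  FD 13: (0,0) -> (0,13) [heading=90, draw]
  RT 180: heading 90 -> 270
  -- iteration 4/4 --
  FD 13: (0,13) -> (0,0) [heading=270, draw]
  RT 180: heading 270 -> 90
]
BK 7: (0,0) -> (0,-7) [heading=90, draw]
FD 13: (0,-7) -> (0,6) [heading=90, draw]
FD 13: (0,6) -> (0,19) [heading=90, draw]
Final: pos=(0,19), heading=90, 7 segment(s) drawn
Waypoints (8 total):
(0, 0)
(0, 13)
(0, 0)
(0, 13)
(0, 0)
(0, -7)
(0, 6)
(0, 19)

Answer: (0, 0)
(0, 13)
(0, 0)
(0, 13)
(0, 0)
(0, -7)
(0, 6)
(0, 19)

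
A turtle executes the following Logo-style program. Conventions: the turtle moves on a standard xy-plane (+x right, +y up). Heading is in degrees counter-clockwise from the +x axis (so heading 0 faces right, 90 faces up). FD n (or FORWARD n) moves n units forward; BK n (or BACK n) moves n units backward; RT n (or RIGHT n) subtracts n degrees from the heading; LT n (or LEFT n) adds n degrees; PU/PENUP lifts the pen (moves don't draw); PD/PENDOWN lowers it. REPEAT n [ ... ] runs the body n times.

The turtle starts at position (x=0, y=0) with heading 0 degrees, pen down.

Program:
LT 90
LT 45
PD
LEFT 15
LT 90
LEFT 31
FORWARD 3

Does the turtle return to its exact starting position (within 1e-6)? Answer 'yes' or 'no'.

Executing turtle program step by step:
Start: pos=(0,0), heading=0, pen down
LT 90: heading 0 -> 90
LT 45: heading 90 -> 135
PD: pen down
LT 15: heading 135 -> 150
LT 90: heading 150 -> 240
LT 31: heading 240 -> 271
FD 3: (0,0) -> (0.052,-3) [heading=271, draw]
Final: pos=(0.052,-3), heading=271, 1 segment(s) drawn

Start position: (0, 0)
Final position: (0.052, -3)
Distance = 3; >= 1e-6 -> NOT closed

Answer: no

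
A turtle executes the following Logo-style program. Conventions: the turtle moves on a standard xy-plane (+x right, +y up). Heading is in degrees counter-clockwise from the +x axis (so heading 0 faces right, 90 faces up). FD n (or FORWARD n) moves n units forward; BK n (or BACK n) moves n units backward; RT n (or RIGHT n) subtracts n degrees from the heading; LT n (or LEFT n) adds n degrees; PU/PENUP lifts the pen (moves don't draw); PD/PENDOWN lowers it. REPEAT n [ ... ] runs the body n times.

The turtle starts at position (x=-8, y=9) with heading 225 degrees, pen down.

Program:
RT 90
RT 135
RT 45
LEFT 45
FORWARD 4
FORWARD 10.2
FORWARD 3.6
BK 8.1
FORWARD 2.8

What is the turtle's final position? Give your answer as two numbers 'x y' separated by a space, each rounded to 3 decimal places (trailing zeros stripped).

Executing turtle program step by step:
Start: pos=(-8,9), heading=225, pen down
RT 90: heading 225 -> 135
RT 135: heading 135 -> 0
RT 45: heading 0 -> 315
LT 45: heading 315 -> 0
FD 4: (-8,9) -> (-4,9) [heading=0, draw]
FD 10.2: (-4,9) -> (6.2,9) [heading=0, draw]
FD 3.6: (6.2,9) -> (9.8,9) [heading=0, draw]
BK 8.1: (9.8,9) -> (1.7,9) [heading=0, draw]
FD 2.8: (1.7,9) -> (4.5,9) [heading=0, draw]
Final: pos=(4.5,9), heading=0, 5 segment(s) drawn

Answer: 4.5 9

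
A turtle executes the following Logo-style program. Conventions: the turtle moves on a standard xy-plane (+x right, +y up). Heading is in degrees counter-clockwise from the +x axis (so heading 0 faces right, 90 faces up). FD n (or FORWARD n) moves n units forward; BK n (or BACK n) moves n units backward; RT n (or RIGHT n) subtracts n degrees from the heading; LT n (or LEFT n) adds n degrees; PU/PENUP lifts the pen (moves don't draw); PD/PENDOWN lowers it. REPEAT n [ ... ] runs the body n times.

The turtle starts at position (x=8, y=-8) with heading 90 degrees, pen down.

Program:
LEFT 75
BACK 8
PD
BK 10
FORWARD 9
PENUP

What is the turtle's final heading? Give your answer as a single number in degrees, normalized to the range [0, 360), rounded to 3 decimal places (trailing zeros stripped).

Answer: 165

Derivation:
Executing turtle program step by step:
Start: pos=(8,-8), heading=90, pen down
LT 75: heading 90 -> 165
BK 8: (8,-8) -> (15.727,-10.071) [heading=165, draw]
PD: pen down
BK 10: (15.727,-10.071) -> (25.387,-12.659) [heading=165, draw]
FD 9: (25.387,-12.659) -> (16.693,-10.329) [heading=165, draw]
PU: pen up
Final: pos=(16.693,-10.329), heading=165, 3 segment(s) drawn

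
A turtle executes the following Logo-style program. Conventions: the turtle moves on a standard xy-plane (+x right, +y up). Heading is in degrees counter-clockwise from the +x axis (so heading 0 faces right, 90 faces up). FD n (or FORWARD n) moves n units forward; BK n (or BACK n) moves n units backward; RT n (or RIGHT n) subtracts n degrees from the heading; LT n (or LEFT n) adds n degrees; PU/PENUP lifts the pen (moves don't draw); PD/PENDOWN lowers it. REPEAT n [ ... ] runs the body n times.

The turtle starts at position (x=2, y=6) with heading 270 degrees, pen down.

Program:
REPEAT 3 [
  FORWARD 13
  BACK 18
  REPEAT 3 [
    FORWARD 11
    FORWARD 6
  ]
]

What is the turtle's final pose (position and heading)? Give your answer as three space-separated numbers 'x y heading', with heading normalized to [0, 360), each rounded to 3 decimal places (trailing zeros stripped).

Answer: 2 -132 270

Derivation:
Executing turtle program step by step:
Start: pos=(2,6), heading=270, pen down
REPEAT 3 [
  -- iteration 1/3 --
  FD 13: (2,6) -> (2,-7) [heading=270, draw]
  BK 18: (2,-7) -> (2,11) [heading=270, draw]
  REPEAT 3 [
    -- iteration 1/3 --
    FD 11: (2,11) -> (2,0) [heading=270, draw]
    FD 6: (2,0) -> (2,-6) [heading=270, draw]
    -- iteration 2/3 --
    FD 11: (2,-6) -> (2,-17) [heading=270, draw]
    FD 6: (2,-17) -> (2,-23) [heading=270, draw]
    -- iteration 3/3 --
    FD 11: (2,-23) -> (2,-34) [heading=270, draw]
    FD 6: (2,-34) -> (2,-40) [heading=270, draw]
  ]
  -- iteration 2/3 --
  FD 13: (2,-40) -> (2,-53) [heading=270, draw]
  BK 18: (2,-53) -> (2,-35) [heading=270, draw]
  REPEAT 3 [
    -- iteration 1/3 --
    FD 11: (2,-35) -> (2,-46) [heading=270, draw]
    FD 6: (2,-46) -> (2,-52) [heading=270, draw]
    -- iteration 2/3 --
    FD 11: (2,-52) -> (2,-63) [heading=270, draw]
    FD 6: (2,-63) -> (2,-69) [heading=270, draw]
    -- iteration 3/3 --
    FD 11: (2,-69) -> (2,-80) [heading=270, draw]
    FD 6: (2,-80) -> (2,-86) [heading=270, draw]
  ]
  -- iteration 3/3 --
  FD 13: (2,-86) -> (2,-99) [heading=270, draw]
  BK 18: (2,-99) -> (2,-81) [heading=270, draw]
  REPEAT 3 [
    -- iteration 1/3 --
    FD 11: (2,-81) -> (2,-92) [heading=270, draw]
    FD 6: (2,-92) -> (2,-98) [heading=270, draw]
    -- iteration 2/3 --
    FD 11: (2,-98) -> (2,-109) [heading=270, draw]
    FD 6: (2,-109) -> (2,-115) [heading=270, draw]
    -- iteration 3/3 --
    FD 11: (2,-115) -> (2,-126) [heading=270, draw]
    FD 6: (2,-126) -> (2,-132) [heading=270, draw]
  ]
]
Final: pos=(2,-132), heading=270, 24 segment(s) drawn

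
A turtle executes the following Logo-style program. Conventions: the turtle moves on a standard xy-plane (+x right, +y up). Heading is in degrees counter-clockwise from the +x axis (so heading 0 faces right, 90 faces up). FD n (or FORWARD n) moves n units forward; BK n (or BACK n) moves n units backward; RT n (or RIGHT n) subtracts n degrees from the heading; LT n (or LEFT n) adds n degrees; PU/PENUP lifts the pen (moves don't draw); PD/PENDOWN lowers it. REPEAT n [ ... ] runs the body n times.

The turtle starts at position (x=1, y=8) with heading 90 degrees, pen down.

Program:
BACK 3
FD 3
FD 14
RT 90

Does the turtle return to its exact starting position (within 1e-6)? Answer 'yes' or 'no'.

Answer: no

Derivation:
Executing turtle program step by step:
Start: pos=(1,8), heading=90, pen down
BK 3: (1,8) -> (1,5) [heading=90, draw]
FD 3: (1,5) -> (1,8) [heading=90, draw]
FD 14: (1,8) -> (1,22) [heading=90, draw]
RT 90: heading 90 -> 0
Final: pos=(1,22), heading=0, 3 segment(s) drawn

Start position: (1, 8)
Final position: (1, 22)
Distance = 14; >= 1e-6 -> NOT closed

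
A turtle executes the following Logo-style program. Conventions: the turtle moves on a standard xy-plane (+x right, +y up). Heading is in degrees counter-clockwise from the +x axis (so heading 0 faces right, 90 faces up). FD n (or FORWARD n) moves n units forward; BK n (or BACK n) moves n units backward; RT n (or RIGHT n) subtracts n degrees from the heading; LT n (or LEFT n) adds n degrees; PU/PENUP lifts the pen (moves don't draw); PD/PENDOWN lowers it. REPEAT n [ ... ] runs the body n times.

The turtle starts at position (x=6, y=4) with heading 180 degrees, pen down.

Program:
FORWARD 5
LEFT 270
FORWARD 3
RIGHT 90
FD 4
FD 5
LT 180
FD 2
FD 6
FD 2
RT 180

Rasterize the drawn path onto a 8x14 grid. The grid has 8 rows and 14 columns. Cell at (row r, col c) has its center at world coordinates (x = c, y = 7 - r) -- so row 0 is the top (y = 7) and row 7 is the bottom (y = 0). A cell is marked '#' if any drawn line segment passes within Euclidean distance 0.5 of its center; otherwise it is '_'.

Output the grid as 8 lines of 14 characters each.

Answer: ###########___
_#____________
_#____________
_######_______
______________
______________
______________
______________

Derivation:
Segment 0: (6,4) -> (1,4)
Segment 1: (1,4) -> (1,7)
Segment 2: (1,7) -> (5,7)
Segment 3: (5,7) -> (10,7)
Segment 4: (10,7) -> (8,7)
Segment 5: (8,7) -> (2,7)
Segment 6: (2,7) -> (0,7)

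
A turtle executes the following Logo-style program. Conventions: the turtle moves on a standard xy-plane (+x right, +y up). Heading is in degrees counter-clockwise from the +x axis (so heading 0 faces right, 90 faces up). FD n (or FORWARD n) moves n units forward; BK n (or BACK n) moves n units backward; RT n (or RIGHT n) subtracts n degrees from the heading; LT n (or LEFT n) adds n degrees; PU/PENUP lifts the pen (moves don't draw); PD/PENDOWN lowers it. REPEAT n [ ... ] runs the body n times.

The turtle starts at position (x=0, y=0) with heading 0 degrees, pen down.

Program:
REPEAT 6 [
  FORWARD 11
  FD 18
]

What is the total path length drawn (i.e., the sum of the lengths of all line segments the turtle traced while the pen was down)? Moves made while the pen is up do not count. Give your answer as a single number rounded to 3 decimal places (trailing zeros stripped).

Answer: 174

Derivation:
Executing turtle program step by step:
Start: pos=(0,0), heading=0, pen down
REPEAT 6 [
  -- iteration 1/6 --
  FD 11: (0,0) -> (11,0) [heading=0, draw]
  FD 18: (11,0) -> (29,0) [heading=0, draw]
  -- iteration 2/6 --
  FD 11: (29,0) -> (40,0) [heading=0, draw]
  FD 18: (40,0) -> (58,0) [heading=0, draw]
  -- iteration 3/6 --
  FD 11: (58,0) -> (69,0) [heading=0, draw]
  FD 18: (69,0) -> (87,0) [heading=0, draw]
  -- iteration 4/6 --
  FD 11: (87,0) -> (98,0) [heading=0, draw]
  FD 18: (98,0) -> (116,0) [heading=0, draw]
  -- iteration 5/6 --
  FD 11: (116,0) -> (127,0) [heading=0, draw]
  FD 18: (127,0) -> (145,0) [heading=0, draw]
  -- iteration 6/6 --
  FD 11: (145,0) -> (156,0) [heading=0, draw]
  FD 18: (156,0) -> (174,0) [heading=0, draw]
]
Final: pos=(174,0), heading=0, 12 segment(s) drawn

Segment lengths:
  seg 1: (0,0) -> (11,0), length = 11
  seg 2: (11,0) -> (29,0), length = 18
  seg 3: (29,0) -> (40,0), length = 11
  seg 4: (40,0) -> (58,0), length = 18
  seg 5: (58,0) -> (69,0), length = 11
  seg 6: (69,0) -> (87,0), length = 18
  seg 7: (87,0) -> (98,0), length = 11
  seg 8: (98,0) -> (116,0), length = 18
  seg 9: (116,0) -> (127,0), length = 11
  seg 10: (127,0) -> (145,0), length = 18
  seg 11: (145,0) -> (156,0), length = 11
  seg 12: (156,0) -> (174,0), length = 18
Total = 174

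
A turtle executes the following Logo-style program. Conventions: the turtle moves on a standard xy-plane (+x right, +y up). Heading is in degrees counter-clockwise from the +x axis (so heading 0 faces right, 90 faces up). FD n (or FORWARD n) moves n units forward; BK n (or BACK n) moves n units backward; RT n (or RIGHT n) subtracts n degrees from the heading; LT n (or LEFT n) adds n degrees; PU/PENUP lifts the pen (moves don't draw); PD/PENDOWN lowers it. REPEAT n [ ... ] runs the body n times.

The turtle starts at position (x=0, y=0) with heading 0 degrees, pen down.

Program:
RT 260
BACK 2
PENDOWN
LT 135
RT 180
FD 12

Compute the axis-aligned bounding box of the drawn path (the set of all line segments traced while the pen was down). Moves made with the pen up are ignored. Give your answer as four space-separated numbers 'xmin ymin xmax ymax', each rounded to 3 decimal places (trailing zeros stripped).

Answer: 0 -1.97 7.23 7.86

Derivation:
Executing turtle program step by step:
Start: pos=(0,0), heading=0, pen down
RT 260: heading 0 -> 100
BK 2: (0,0) -> (0.347,-1.97) [heading=100, draw]
PD: pen down
LT 135: heading 100 -> 235
RT 180: heading 235 -> 55
FD 12: (0.347,-1.97) -> (7.23,7.86) [heading=55, draw]
Final: pos=(7.23,7.86), heading=55, 2 segment(s) drawn

Segment endpoints: x in {0, 0.347, 7.23}, y in {-1.97, 0, 7.86}
xmin=0, ymin=-1.97, xmax=7.23, ymax=7.86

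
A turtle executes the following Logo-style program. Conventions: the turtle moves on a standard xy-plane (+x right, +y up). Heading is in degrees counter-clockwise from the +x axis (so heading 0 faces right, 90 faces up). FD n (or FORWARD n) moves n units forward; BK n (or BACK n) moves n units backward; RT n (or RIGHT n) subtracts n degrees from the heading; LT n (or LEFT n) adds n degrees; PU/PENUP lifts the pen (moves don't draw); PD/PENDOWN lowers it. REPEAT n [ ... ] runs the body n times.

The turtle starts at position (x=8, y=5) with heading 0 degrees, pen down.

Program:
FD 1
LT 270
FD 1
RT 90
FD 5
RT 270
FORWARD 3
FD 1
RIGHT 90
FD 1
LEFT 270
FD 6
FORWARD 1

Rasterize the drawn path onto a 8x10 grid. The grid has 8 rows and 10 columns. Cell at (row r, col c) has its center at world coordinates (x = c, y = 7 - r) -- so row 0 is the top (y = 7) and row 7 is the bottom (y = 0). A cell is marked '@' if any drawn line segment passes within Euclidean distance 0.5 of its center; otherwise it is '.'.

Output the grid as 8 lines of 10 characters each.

Answer: ...@......
...@......
...@....@@
...@@@@@@@
...@@.....
...@@.....
...@@.....
...@@.....

Derivation:
Segment 0: (8,5) -> (9,5)
Segment 1: (9,5) -> (9,4)
Segment 2: (9,4) -> (4,4)
Segment 3: (4,4) -> (4,1)
Segment 4: (4,1) -> (4,0)
Segment 5: (4,0) -> (3,0)
Segment 6: (3,0) -> (3,6)
Segment 7: (3,6) -> (3,7)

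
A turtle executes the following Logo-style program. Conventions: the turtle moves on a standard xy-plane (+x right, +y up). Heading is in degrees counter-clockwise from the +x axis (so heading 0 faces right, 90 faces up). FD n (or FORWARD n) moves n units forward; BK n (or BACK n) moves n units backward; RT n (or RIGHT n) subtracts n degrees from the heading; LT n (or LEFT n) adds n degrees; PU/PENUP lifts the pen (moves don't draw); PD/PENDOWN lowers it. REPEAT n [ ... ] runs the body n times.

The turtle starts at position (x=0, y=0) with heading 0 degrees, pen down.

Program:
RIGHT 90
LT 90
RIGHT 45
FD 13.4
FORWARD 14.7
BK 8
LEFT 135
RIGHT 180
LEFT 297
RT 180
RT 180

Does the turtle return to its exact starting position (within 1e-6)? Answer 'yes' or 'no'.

Answer: no

Derivation:
Executing turtle program step by step:
Start: pos=(0,0), heading=0, pen down
RT 90: heading 0 -> 270
LT 90: heading 270 -> 0
RT 45: heading 0 -> 315
FD 13.4: (0,0) -> (9.475,-9.475) [heading=315, draw]
FD 14.7: (9.475,-9.475) -> (19.87,-19.87) [heading=315, draw]
BK 8: (19.87,-19.87) -> (14.213,-14.213) [heading=315, draw]
LT 135: heading 315 -> 90
RT 180: heading 90 -> 270
LT 297: heading 270 -> 207
RT 180: heading 207 -> 27
RT 180: heading 27 -> 207
Final: pos=(14.213,-14.213), heading=207, 3 segment(s) drawn

Start position: (0, 0)
Final position: (14.213, -14.213)
Distance = 20.1; >= 1e-6 -> NOT closed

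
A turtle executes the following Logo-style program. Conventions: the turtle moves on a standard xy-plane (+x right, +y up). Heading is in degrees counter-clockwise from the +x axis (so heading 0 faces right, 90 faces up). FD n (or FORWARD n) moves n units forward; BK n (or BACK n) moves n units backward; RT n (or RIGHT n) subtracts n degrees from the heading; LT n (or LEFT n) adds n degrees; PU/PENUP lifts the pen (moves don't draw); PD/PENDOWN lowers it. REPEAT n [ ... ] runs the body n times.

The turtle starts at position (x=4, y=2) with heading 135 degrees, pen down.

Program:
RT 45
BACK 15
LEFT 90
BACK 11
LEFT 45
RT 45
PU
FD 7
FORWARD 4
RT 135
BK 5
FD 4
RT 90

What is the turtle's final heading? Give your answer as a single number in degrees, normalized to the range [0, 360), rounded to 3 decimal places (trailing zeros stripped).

Executing turtle program step by step:
Start: pos=(4,2), heading=135, pen down
RT 45: heading 135 -> 90
BK 15: (4,2) -> (4,-13) [heading=90, draw]
LT 90: heading 90 -> 180
BK 11: (4,-13) -> (15,-13) [heading=180, draw]
LT 45: heading 180 -> 225
RT 45: heading 225 -> 180
PU: pen up
FD 7: (15,-13) -> (8,-13) [heading=180, move]
FD 4: (8,-13) -> (4,-13) [heading=180, move]
RT 135: heading 180 -> 45
BK 5: (4,-13) -> (0.464,-16.536) [heading=45, move]
FD 4: (0.464,-16.536) -> (3.293,-13.707) [heading=45, move]
RT 90: heading 45 -> 315
Final: pos=(3.293,-13.707), heading=315, 2 segment(s) drawn

Answer: 315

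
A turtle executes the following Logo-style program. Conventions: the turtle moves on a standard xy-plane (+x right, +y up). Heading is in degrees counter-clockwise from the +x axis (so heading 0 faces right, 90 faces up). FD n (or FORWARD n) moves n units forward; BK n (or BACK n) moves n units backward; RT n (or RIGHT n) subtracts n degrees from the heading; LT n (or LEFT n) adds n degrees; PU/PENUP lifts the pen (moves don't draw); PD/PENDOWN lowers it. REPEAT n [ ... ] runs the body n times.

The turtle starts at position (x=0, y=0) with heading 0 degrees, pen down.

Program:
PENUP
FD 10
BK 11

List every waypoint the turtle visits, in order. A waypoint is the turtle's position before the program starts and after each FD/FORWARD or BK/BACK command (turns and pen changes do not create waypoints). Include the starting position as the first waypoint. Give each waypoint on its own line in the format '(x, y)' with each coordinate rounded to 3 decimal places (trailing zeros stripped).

Answer: (0, 0)
(10, 0)
(-1, 0)

Derivation:
Executing turtle program step by step:
Start: pos=(0,0), heading=0, pen down
PU: pen up
FD 10: (0,0) -> (10,0) [heading=0, move]
BK 11: (10,0) -> (-1,0) [heading=0, move]
Final: pos=(-1,0), heading=0, 0 segment(s) drawn
Waypoints (3 total):
(0, 0)
(10, 0)
(-1, 0)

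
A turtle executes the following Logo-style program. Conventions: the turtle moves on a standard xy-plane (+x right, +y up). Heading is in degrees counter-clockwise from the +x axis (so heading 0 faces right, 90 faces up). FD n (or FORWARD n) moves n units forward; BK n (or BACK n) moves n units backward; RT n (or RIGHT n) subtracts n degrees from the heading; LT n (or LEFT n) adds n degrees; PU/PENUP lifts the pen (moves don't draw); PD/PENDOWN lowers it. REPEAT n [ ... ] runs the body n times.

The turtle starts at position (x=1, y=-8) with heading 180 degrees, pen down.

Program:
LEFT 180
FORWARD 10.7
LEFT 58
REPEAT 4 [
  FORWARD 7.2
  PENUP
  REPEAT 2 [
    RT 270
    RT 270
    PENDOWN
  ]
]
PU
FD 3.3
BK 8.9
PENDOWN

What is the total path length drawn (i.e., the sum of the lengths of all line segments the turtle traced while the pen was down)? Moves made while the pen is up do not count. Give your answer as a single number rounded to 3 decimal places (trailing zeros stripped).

Executing turtle program step by step:
Start: pos=(1,-8), heading=180, pen down
LT 180: heading 180 -> 0
FD 10.7: (1,-8) -> (11.7,-8) [heading=0, draw]
LT 58: heading 0 -> 58
REPEAT 4 [
  -- iteration 1/4 --
  FD 7.2: (11.7,-8) -> (15.515,-1.894) [heading=58, draw]
  PU: pen up
  REPEAT 2 [
    -- iteration 1/2 --
    RT 270: heading 58 -> 148
    RT 270: heading 148 -> 238
    PD: pen down
    -- iteration 2/2 --
    RT 270: heading 238 -> 328
    RT 270: heading 328 -> 58
    PD: pen down
  ]
  -- iteration 2/4 --
  FD 7.2: (15.515,-1.894) -> (19.331,4.212) [heading=58, draw]
  PU: pen up
  REPEAT 2 [
    -- iteration 1/2 --
    RT 270: heading 58 -> 148
    RT 270: heading 148 -> 238
    PD: pen down
    -- iteration 2/2 --
    RT 270: heading 238 -> 328
    RT 270: heading 328 -> 58
    PD: pen down
  ]
  -- iteration 3/4 --
  FD 7.2: (19.331,4.212) -> (23.146,10.318) [heading=58, draw]
  PU: pen up
  REPEAT 2 [
    -- iteration 1/2 --
    RT 270: heading 58 -> 148
    RT 270: heading 148 -> 238
    PD: pen down
    -- iteration 2/2 --
    RT 270: heading 238 -> 328
    RT 270: heading 328 -> 58
    PD: pen down
  ]
  -- iteration 4/4 --
  FD 7.2: (23.146,10.318) -> (26.962,16.424) [heading=58, draw]
  PU: pen up
  REPEAT 2 [
    -- iteration 1/2 --
    RT 270: heading 58 -> 148
    RT 270: heading 148 -> 238
    PD: pen down
    -- iteration 2/2 --
    RT 270: heading 238 -> 328
    RT 270: heading 328 -> 58
    PD: pen down
  ]
]
PU: pen up
FD 3.3: (26.962,16.424) -> (28.71,19.222) [heading=58, move]
BK 8.9: (28.71,19.222) -> (23.994,11.675) [heading=58, move]
PD: pen down
Final: pos=(23.994,11.675), heading=58, 5 segment(s) drawn

Segment lengths:
  seg 1: (1,-8) -> (11.7,-8), length = 10.7
  seg 2: (11.7,-8) -> (15.515,-1.894), length = 7.2
  seg 3: (15.515,-1.894) -> (19.331,4.212), length = 7.2
  seg 4: (19.331,4.212) -> (23.146,10.318), length = 7.2
  seg 5: (23.146,10.318) -> (26.962,16.424), length = 7.2
Total = 39.5

Answer: 39.5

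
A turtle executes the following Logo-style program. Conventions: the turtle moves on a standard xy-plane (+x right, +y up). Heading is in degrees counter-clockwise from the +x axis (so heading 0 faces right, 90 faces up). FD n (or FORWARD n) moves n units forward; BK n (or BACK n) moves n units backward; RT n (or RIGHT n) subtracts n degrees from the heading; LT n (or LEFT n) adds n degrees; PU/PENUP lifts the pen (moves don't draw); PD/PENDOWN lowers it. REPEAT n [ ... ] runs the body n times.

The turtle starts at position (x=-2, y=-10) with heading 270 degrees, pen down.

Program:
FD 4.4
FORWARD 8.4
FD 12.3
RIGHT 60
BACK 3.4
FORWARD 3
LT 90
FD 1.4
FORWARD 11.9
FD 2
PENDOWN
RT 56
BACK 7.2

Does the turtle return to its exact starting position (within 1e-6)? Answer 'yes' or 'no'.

Answer: no

Derivation:
Executing turtle program step by step:
Start: pos=(-2,-10), heading=270, pen down
FD 4.4: (-2,-10) -> (-2,-14.4) [heading=270, draw]
FD 8.4: (-2,-14.4) -> (-2,-22.8) [heading=270, draw]
FD 12.3: (-2,-22.8) -> (-2,-35.1) [heading=270, draw]
RT 60: heading 270 -> 210
BK 3.4: (-2,-35.1) -> (0.944,-33.4) [heading=210, draw]
FD 3: (0.944,-33.4) -> (-1.654,-34.9) [heading=210, draw]
LT 90: heading 210 -> 300
FD 1.4: (-1.654,-34.9) -> (-0.954,-36.112) [heading=300, draw]
FD 11.9: (-0.954,-36.112) -> (4.996,-46.418) [heading=300, draw]
FD 2: (4.996,-46.418) -> (5.996,-48.15) [heading=300, draw]
PD: pen down
RT 56: heading 300 -> 244
BK 7.2: (5.996,-48.15) -> (9.153,-41.679) [heading=244, draw]
Final: pos=(9.153,-41.679), heading=244, 9 segment(s) drawn

Start position: (-2, -10)
Final position: (9.153, -41.679)
Distance = 33.585; >= 1e-6 -> NOT closed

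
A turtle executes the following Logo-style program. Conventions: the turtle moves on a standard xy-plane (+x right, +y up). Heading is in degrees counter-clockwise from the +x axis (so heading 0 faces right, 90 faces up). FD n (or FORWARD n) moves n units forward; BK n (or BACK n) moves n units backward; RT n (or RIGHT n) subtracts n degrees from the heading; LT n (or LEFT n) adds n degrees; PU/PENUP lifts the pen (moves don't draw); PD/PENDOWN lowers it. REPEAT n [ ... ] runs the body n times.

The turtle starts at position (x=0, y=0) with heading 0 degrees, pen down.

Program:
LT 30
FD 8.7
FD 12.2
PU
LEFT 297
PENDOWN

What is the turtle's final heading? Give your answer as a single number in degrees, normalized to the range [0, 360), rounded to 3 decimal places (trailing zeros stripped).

Answer: 327

Derivation:
Executing turtle program step by step:
Start: pos=(0,0), heading=0, pen down
LT 30: heading 0 -> 30
FD 8.7: (0,0) -> (7.534,4.35) [heading=30, draw]
FD 12.2: (7.534,4.35) -> (18.1,10.45) [heading=30, draw]
PU: pen up
LT 297: heading 30 -> 327
PD: pen down
Final: pos=(18.1,10.45), heading=327, 2 segment(s) drawn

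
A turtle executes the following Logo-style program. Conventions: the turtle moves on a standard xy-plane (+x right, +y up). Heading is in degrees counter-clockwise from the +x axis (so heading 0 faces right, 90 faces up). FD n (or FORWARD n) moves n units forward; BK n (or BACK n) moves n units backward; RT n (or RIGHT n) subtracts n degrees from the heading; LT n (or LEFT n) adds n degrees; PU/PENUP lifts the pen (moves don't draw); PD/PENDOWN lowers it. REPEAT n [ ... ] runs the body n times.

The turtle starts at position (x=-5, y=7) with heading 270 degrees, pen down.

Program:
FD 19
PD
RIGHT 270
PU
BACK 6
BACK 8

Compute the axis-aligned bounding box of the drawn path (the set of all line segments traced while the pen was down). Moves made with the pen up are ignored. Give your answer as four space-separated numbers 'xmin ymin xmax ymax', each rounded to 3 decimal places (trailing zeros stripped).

Executing turtle program step by step:
Start: pos=(-5,7), heading=270, pen down
FD 19: (-5,7) -> (-5,-12) [heading=270, draw]
PD: pen down
RT 270: heading 270 -> 0
PU: pen up
BK 6: (-5,-12) -> (-11,-12) [heading=0, move]
BK 8: (-11,-12) -> (-19,-12) [heading=0, move]
Final: pos=(-19,-12), heading=0, 1 segment(s) drawn

Segment endpoints: x in {-5, -5}, y in {-12, 7}
xmin=-5, ymin=-12, xmax=-5, ymax=7

Answer: -5 -12 -5 7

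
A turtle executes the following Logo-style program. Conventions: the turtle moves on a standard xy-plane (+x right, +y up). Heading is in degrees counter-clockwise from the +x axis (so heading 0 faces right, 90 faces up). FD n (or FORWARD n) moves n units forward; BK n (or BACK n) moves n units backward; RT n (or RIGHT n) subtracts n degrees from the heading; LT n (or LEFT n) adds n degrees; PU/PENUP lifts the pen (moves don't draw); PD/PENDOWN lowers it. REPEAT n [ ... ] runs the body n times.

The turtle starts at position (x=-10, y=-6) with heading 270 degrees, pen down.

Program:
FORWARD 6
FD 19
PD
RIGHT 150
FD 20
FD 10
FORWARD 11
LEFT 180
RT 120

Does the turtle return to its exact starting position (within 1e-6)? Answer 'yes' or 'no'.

Answer: no

Derivation:
Executing turtle program step by step:
Start: pos=(-10,-6), heading=270, pen down
FD 6: (-10,-6) -> (-10,-12) [heading=270, draw]
FD 19: (-10,-12) -> (-10,-31) [heading=270, draw]
PD: pen down
RT 150: heading 270 -> 120
FD 20: (-10,-31) -> (-20,-13.679) [heading=120, draw]
FD 10: (-20,-13.679) -> (-25,-5.019) [heading=120, draw]
FD 11: (-25,-5.019) -> (-30.5,4.507) [heading=120, draw]
LT 180: heading 120 -> 300
RT 120: heading 300 -> 180
Final: pos=(-30.5,4.507), heading=180, 5 segment(s) drawn

Start position: (-10, -6)
Final position: (-30.5, 4.507)
Distance = 23.036; >= 1e-6 -> NOT closed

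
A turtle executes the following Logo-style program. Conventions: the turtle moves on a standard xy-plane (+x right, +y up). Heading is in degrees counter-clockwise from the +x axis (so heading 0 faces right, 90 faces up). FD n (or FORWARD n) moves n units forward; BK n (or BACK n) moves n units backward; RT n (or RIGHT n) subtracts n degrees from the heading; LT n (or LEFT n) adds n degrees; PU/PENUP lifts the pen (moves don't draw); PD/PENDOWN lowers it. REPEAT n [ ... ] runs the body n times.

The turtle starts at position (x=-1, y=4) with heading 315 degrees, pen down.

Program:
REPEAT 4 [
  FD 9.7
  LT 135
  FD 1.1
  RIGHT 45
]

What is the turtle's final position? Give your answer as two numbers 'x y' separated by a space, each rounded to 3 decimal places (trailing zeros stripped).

Answer: -1 4

Derivation:
Executing turtle program step by step:
Start: pos=(-1,4), heading=315, pen down
REPEAT 4 [
  -- iteration 1/4 --
  FD 9.7: (-1,4) -> (5.859,-2.859) [heading=315, draw]
  LT 135: heading 315 -> 90
  FD 1.1: (5.859,-2.859) -> (5.859,-1.759) [heading=90, draw]
  RT 45: heading 90 -> 45
  -- iteration 2/4 --
  FD 9.7: (5.859,-1.759) -> (12.718,5.1) [heading=45, draw]
  LT 135: heading 45 -> 180
  FD 1.1: (12.718,5.1) -> (11.618,5.1) [heading=180, draw]
  RT 45: heading 180 -> 135
  -- iteration 3/4 --
  FD 9.7: (11.618,5.1) -> (4.759,11.959) [heading=135, draw]
  LT 135: heading 135 -> 270
  FD 1.1: (4.759,11.959) -> (4.759,10.859) [heading=270, draw]
  RT 45: heading 270 -> 225
  -- iteration 4/4 --
  FD 9.7: (4.759,10.859) -> (-2.1,4) [heading=225, draw]
  LT 135: heading 225 -> 0
  FD 1.1: (-2.1,4) -> (-1,4) [heading=0, draw]
  RT 45: heading 0 -> 315
]
Final: pos=(-1,4), heading=315, 8 segment(s) drawn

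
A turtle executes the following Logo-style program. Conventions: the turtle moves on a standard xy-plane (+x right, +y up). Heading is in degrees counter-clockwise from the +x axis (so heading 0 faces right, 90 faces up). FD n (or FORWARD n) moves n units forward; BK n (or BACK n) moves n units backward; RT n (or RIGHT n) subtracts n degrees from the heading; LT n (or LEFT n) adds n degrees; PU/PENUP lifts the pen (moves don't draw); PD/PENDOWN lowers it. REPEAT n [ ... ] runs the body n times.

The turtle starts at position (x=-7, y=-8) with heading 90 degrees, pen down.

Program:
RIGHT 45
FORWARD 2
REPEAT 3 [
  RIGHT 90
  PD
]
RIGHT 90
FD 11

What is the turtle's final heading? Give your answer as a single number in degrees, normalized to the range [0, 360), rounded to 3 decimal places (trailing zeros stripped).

Executing turtle program step by step:
Start: pos=(-7,-8), heading=90, pen down
RT 45: heading 90 -> 45
FD 2: (-7,-8) -> (-5.586,-6.586) [heading=45, draw]
REPEAT 3 [
  -- iteration 1/3 --
  RT 90: heading 45 -> 315
  PD: pen down
  -- iteration 2/3 --
  RT 90: heading 315 -> 225
  PD: pen down
  -- iteration 3/3 --
  RT 90: heading 225 -> 135
  PD: pen down
]
RT 90: heading 135 -> 45
FD 11: (-5.586,-6.586) -> (2.192,1.192) [heading=45, draw]
Final: pos=(2.192,1.192), heading=45, 2 segment(s) drawn

Answer: 45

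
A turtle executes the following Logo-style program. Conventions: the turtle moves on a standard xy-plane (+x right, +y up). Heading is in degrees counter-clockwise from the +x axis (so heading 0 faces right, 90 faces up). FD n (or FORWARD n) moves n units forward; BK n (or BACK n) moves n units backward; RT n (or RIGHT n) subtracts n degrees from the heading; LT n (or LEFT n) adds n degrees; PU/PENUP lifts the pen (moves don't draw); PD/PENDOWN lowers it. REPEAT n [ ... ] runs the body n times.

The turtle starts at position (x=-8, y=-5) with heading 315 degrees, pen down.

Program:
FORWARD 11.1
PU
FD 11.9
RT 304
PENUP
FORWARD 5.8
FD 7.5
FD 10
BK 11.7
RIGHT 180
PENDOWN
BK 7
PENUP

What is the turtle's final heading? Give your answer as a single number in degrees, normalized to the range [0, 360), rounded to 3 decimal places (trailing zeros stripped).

Executing turtle program step by step:
Start: pos=(-8,-5), heading=315, pen down
FD 11.1: (-8,-5) -> (-0.151,-12.849) [heading=315, draw]
PU: pen up
FD 11.9: (-0.151,-12.849) -> (8.263,-21.263) [heading=315, move]
RT 304: heading 315 -> 11
PU: pen up
FD 5.8: (8.263,-21.263) -> (13.957,-20.157) [heading=11, move]
FD 7.5: (13.957,-20.157) -> (21.319,-18.726) [heading=11, move]
FD 10: (21.319,-18.726) -> (31.135,-16.818) [heading=11, move]
BK 11.7: (31.135,-16.818) -> (19.65,-19.05) [heading=11, move]
RT 180: heading 11 -> 191
PD: pen down
BK 7: (19.65,-19.05) -> (26.522,-17.714) [heading=191, draw]
PU: pen up
Final: pos=(26.522,-17.714), heading=191, 2 segment(s) drawn

Answer: 191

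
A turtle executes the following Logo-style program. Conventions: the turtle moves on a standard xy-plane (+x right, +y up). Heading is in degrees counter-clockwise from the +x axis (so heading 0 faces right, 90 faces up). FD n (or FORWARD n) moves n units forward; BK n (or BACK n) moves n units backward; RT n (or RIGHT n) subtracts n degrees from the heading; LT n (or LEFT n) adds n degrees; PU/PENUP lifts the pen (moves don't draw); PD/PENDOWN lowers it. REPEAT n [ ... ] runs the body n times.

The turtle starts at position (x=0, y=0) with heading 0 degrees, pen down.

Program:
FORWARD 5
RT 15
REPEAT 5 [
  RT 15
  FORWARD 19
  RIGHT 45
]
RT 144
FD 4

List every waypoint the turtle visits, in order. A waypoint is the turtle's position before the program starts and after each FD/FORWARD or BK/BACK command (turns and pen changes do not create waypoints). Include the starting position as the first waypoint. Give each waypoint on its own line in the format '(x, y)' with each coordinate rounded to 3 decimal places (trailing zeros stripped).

Executing turtle program step by step:
Start: pos=(0,0), heading=0, pen down
FD 5: (0,0) -> (5,0) [heading=0, draw]
RT 15: heading 0 -> 345
REPEAT 5 [
  -- iteration 1/5 --
  RT 15: heading 345 -> 330
  FD 19: (5,0) -> (21.454,-9.5) [heading=330, draw]
  RT 45: heading 330 -> 285
  -- iteration 2/5 --
  RT 15: heading 285 -> 270
  FD 19: (21.454,-9.5) -> (21.454,-28.5) [heading=270, draw]
  RT 45: heading 270 -> 225
  -- iteration 3/5 --
  RT 15: heading 225 -> 210
  FD 19: (21.454,-28.5) -> (5,-38) [heading=210, draw]
  RT 45: heading 210 -> 165
  -- iteration 4/5 --
  RT 15: heading 165 -> 150
  FD 19: (5,-38) -> (-11.454,-28.5) [heading=150, draw]
  RT 45: heading 150 -> 105
  -- iteration 5/5 --
  RT 15: heading 105 -> 90
  FD 19: (-11.454,-28.5) -> (-11.454,-9.5) [heading=90, draw]
  RT 45: heading 90 -> 45
]
RT 144: heading 45 -> 261
FD 4: (-11.454,-9.5) -> (-12.08,-13.451) [heading=261, draw]
Final: pos=(-12.08,-13.451), heading=261, 7 segment(s) drawn
Waypoints (8 total):
(0, 0)
(5, 0)
(21.454, -9.5)
(21.454, -28.5)
(5, -38)
(-11.454, -28.5)
(-11.454, -9.5)
(-12.08, -13.451)

Answer: (0, 0)
(5, 0)
(21.454, -9.5)
(21.454, -28.5)
(5, -38)
(-11.454, -28.5)
(-11.454, -9.5)
(-12.08, -13.451)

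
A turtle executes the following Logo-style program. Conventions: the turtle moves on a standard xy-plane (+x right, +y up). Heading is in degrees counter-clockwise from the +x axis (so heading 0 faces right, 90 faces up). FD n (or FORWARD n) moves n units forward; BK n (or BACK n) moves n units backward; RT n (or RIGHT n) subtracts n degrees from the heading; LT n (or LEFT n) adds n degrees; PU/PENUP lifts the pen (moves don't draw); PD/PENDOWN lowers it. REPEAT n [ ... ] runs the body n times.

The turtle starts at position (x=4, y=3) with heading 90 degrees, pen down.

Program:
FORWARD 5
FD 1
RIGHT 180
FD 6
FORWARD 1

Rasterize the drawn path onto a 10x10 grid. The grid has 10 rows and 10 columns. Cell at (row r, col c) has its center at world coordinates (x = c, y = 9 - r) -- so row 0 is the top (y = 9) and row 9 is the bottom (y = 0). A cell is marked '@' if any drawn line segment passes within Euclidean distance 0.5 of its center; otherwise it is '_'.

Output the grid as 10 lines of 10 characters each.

Segment 0: (4,3) -> (4,8)
Segment 1: (4,8) -> (4,9)
Segment 2: (4,9) -> (4,3)
Segment 3: (4,3) -> (4,2)

Answer: ____@_____
____@_____
____@_____
____@_____
____@_____
____@_____
____@_____
____@_____
__________
__________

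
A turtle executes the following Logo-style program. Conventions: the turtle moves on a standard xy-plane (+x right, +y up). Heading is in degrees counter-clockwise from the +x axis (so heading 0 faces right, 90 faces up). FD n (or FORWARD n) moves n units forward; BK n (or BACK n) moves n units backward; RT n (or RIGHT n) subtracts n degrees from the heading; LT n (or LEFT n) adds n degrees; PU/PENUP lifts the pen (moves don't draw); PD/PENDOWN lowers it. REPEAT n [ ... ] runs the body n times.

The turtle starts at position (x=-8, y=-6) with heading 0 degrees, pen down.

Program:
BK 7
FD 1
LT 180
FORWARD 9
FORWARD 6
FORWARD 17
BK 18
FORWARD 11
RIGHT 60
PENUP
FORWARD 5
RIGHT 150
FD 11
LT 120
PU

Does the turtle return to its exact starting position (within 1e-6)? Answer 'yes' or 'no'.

Answer: no

Derivation:
Executing turtle program step by step:
Start: pos=(-8,-6), heading=0, pen down
BK 7: (-8,-6) -> (-15,-6) [heading=0, draw]
FD 1: (-15,-6) -> (-14,-6) [heading=0, draw]
LT 180: heading 0 -> 180
FD 9: (-14,-6) -> (-23,-6) [heading=180, draw]
FD 6: (-23,-6) -> (-29,-6) [heading=180, draw]
FD 17: (-29,-6) -> (-46,-6) [heading=180, draw]
BK 18: (-46,-6) -> (-28,-6) [heading=180, draw]
FD 11: (-28,-6) -> (-39,-6) [heading=180, draw]
RT 60: heading 180 -> 120
PU: pen up
FD 5: (-39,-6) -> (-41.5,-1.67) [heading=120, move]
RT 150: heading 120 -> 330
FD 11: (-41.5,-1.67) -> (-31.974,-7.17) [heading=330, move]
LT 120: heading 330 -> 90
PU: pen up
Final: pos=(-31.974,-7.17), heading=90, 7 segment(s) drawn

Start position: (-8, -6)
Final position: (-31.974, -7.17)
Distance = 24.002; >= 1e-6 -> NOT closed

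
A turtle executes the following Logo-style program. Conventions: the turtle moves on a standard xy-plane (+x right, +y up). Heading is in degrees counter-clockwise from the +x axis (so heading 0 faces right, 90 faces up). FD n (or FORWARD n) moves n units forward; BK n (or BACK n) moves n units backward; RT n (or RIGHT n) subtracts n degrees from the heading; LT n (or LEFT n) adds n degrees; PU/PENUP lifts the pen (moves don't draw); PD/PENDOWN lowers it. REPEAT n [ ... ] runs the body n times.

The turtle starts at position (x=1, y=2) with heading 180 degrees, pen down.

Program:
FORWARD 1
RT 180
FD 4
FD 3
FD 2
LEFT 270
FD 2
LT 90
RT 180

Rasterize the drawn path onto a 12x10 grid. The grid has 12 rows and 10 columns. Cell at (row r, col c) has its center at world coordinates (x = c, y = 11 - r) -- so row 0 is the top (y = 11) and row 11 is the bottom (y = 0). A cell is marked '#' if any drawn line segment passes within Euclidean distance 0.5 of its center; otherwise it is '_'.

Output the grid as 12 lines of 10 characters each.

Answer: __________
__________
__________
__________
__________
__________
__________
__________
__________
##########
_________#
_________#

Derivation:
Segment 0: (1,2) -> (0,2)
Segment 1: (0,2) -> (4,2)
Segment 2: (4,2) -> (7,2)
Segment 3: (7,2) -> (9,2)
Segment 4: (9,2) -> (9,0)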